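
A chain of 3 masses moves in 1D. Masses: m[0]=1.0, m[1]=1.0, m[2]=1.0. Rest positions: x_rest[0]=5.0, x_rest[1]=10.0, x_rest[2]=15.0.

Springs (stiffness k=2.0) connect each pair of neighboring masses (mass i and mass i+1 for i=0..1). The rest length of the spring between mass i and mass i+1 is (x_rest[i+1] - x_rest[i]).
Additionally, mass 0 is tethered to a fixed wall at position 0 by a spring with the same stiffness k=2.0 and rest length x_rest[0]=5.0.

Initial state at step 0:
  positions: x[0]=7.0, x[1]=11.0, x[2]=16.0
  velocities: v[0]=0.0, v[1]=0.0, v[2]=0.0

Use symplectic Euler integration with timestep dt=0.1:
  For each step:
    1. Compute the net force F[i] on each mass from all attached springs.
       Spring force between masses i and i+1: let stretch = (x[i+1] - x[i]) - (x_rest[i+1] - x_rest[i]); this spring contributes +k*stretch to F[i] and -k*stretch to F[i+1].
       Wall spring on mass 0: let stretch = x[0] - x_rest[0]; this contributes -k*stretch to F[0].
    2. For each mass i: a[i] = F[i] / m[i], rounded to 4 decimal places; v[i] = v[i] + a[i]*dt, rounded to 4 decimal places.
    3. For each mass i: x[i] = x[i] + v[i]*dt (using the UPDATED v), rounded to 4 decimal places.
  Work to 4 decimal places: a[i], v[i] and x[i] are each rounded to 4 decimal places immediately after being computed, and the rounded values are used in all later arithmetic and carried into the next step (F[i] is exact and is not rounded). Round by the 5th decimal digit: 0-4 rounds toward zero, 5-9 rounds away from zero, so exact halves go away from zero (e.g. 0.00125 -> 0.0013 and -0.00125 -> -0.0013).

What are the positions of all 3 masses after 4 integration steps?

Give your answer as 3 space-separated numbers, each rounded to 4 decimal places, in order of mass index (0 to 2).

Answer: 6.4410 11.1710 16.0057

Derivation:
Step 0: x=[7.0000 11.0000 16.0000] v=[0.0000 0.0000 0.0000]
Step 1: x=[6.9400 11.0200 16.0000] v=[-0.6000 0.2000 0.0000]
Step 2: x=[6.8228 11.0580 16.0004] v=[-1.1720 0.3800 0.0040]
Step 3: x=[6.6539 11.1101 16.0020] v=[-1.6895 0.5214 0.0155]
Step 4: x=[6.4410 11.1710 16.0057] v=[-2.1290 0.6085 0.0371]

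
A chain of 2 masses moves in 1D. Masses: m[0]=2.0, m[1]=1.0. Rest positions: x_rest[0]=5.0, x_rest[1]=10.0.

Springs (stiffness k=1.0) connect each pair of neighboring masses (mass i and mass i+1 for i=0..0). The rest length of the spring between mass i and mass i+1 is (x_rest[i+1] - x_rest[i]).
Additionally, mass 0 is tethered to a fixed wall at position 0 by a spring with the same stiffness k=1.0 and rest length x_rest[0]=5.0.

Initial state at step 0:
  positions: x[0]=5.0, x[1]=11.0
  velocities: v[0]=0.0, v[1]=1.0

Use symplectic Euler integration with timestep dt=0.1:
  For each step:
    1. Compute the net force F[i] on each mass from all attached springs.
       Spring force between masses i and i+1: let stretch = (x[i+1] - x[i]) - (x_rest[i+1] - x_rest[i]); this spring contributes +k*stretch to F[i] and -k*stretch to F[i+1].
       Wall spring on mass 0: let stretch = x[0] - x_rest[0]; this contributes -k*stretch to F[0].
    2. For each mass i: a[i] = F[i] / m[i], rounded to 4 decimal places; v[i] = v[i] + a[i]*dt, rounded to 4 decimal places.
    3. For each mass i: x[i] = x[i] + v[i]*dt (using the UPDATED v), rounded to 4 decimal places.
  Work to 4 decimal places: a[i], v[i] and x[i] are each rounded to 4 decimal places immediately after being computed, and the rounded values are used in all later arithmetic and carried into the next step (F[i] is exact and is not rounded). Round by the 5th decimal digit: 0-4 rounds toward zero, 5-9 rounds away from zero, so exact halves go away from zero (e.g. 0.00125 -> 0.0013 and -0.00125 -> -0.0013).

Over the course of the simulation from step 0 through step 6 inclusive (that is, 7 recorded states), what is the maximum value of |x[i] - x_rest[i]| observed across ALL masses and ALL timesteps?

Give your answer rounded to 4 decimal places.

Step 0: x=[5.0000 11.0000] v=[0.0000 1.0000]
Step 1: x=[5.0050 11.0900] v=[0.0500 0.9000]
Step 2: x=[5.0154 11.1692] v=[0.1040 0.7915]
Step 3: x=[5.0315 11.2368] v=[0.1609 0.6761]
Step 4: x=[5.0535 11.2924] v=[0.2196 0.5556]
Step 5: x=[5.0814 11.3356] v=[0.2789 0.4317]
Step 6: x=[5.1152 11.3662] v=[0.3375 0.3063]
Max displacement = 1.3662

Answer: 1.3662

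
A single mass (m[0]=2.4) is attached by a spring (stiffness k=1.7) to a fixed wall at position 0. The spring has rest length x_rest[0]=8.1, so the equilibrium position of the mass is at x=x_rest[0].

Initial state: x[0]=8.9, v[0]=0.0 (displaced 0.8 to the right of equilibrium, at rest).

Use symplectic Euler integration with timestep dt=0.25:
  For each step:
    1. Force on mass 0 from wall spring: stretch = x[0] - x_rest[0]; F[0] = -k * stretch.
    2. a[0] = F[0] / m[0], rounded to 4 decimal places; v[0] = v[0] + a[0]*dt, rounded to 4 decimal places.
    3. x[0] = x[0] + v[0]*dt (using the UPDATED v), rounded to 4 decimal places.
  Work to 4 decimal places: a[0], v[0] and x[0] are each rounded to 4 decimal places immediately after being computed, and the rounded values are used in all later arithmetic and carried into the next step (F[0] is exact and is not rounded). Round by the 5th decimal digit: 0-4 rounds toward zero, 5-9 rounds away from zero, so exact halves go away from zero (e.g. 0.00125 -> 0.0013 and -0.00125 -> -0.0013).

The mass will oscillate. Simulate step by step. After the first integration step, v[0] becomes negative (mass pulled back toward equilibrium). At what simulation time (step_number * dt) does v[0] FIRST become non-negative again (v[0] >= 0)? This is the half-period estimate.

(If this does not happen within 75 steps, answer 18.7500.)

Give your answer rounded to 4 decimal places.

Step 0: x=[8.9000] v=[0.0000]
Step 1: x=[8.8646] v=[-0.1417]
Step 2: x=[8.7953] v=[-0.2771]
Step 3: x=[8.6953] v=[-0.4002]
Step 4: x=[8.5689] v=[-0.5056]
Step 5: x=[8.4218] v=[-0.5886]
Step 6: x=[8.2604] v=[-0.6456]
Step 7: x=[8.0919] v=[-0.6740]
Step 8: x=[7.9238] v=[-0.6726]
Step 9: x=[7.7635] v=[-0.6414]
Step 10: x=[7.6181] v=[-0.5818]
Step 11: x=[7.4940] v=[-0.4965]
Step 12: x=[7.3967] v=[-0.3892]
Step 13: x=[7.3305] v=[-0.2647]
Step 14: x=[7.2984] v=[-0.1284]
Step 15: x=[7.3018] v=[0.0136]
First v>=0 after going negative at step 15, time=3.7500

Answer: 3.7500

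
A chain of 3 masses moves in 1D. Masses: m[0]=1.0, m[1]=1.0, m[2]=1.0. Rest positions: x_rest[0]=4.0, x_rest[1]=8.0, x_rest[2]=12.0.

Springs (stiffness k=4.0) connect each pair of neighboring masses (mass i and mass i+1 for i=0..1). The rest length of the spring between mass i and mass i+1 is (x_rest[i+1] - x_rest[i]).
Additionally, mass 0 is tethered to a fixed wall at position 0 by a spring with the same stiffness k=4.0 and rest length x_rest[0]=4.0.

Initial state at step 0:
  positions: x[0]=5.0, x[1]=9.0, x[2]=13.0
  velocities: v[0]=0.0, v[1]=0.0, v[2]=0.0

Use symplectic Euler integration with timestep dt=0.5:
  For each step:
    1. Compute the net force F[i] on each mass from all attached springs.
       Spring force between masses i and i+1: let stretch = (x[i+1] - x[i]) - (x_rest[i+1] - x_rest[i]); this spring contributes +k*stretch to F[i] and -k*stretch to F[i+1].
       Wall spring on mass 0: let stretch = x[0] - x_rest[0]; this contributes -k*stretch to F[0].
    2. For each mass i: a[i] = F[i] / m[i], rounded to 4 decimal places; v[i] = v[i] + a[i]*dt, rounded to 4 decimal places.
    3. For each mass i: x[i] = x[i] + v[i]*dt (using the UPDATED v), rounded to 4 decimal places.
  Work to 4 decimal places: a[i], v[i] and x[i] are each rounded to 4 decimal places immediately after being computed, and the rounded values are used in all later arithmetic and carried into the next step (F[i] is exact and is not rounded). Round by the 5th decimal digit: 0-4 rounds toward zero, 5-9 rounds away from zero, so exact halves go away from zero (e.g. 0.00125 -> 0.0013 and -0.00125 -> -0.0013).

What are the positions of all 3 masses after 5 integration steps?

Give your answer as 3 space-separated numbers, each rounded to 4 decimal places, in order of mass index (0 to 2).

Answer: 4.0000 7.0000 11.0000

Derivation:
Step 0: x=[5.0000 9.0000 13.0000] v=[0.0000 0.0000 0.0000]
Step 1: x=[4.0000 9.0000 13.0000] v=[-2.0000 0.0000 0.0000]
Step 2: x=[4.0000 8.0000 13.0000] v=[0.0000 -2.0000 0.0000]
Step 3: x=[4.0000 8.0000 12.0000] v=[0.0000 0.0000 -2.0000]
Step 4: x=[4.0000 8.0000 11.0000] v=[0.0000 0.0000 -2.0000]
Step 5: x=[4.0000 7.0000 11.0000] v=[0.0000 -2.0000 0.0000]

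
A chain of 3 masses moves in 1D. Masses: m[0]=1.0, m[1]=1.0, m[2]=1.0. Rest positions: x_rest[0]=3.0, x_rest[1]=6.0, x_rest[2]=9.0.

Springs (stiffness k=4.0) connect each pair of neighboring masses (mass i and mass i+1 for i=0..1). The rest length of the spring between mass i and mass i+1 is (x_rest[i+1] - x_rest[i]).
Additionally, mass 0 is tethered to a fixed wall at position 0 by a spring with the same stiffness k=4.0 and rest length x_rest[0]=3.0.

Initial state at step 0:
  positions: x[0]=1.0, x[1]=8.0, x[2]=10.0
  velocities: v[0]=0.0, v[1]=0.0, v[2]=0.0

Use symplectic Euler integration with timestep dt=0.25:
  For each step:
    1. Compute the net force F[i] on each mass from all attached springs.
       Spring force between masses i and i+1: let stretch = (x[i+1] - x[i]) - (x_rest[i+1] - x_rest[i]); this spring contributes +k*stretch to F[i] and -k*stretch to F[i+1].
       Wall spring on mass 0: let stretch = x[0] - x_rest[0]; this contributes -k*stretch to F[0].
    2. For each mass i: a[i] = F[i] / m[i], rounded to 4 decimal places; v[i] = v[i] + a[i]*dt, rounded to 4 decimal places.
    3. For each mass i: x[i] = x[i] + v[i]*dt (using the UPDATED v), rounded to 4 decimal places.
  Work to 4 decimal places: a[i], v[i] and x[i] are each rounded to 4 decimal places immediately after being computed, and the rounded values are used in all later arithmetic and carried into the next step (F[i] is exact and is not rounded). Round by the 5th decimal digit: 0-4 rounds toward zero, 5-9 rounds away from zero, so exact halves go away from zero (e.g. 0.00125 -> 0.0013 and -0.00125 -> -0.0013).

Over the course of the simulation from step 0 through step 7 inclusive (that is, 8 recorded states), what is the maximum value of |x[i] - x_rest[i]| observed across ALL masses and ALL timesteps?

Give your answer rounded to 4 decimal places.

Answer: 2.4844

Derivation:
Step 0: x=[1.0000 8.0000 10.0000] v=[0.0000 0.0000 0.0000]
Step 1: x=[2.5000 6.7500 10.2500] v=[6.0000 -5.0000 1.0000]
Step 2: x=[4.4375 5.3125 10.3750] v=[7.7500 -5.7500 0.5000]
Step 3: x=[5.4844 4.9219 9.9844] v=[4.1875 -1.5625 -1.5625]
Step 4: x=[5.0196 5.9375 9.0782] v=[-1.8594 4.0625 -3.6250]
Step 5: x=[3.5293 7.5088 8.1368] v=[-5.9611 6.2853 -3.7657]
Step 6: x=[2.1516 8.2423 7.7884] v=[-5.5109 2.9338 -1.3937]
Step 7: x=[1.7587 7.3396 8.3035] v=[-1.5718 -3.6108 2.0602]
Max displacement = 2.4844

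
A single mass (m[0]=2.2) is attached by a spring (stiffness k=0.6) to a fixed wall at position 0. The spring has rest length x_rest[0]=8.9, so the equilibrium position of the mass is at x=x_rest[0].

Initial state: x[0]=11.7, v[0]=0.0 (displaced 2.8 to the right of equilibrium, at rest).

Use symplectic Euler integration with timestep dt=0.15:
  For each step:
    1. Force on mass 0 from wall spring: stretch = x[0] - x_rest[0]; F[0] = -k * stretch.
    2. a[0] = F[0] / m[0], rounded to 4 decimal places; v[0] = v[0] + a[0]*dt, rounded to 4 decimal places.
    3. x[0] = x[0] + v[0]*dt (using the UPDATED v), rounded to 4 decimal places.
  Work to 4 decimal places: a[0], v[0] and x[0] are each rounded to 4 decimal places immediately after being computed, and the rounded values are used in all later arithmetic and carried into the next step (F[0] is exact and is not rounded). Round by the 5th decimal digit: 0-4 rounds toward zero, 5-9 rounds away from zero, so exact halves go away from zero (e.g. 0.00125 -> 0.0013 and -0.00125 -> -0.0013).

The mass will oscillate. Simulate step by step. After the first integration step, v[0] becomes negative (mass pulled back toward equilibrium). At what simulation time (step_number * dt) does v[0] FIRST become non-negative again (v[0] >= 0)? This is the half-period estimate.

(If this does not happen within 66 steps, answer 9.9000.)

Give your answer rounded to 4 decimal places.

Answer: 6.1500

Derivation:
Step 0: x=[11.7000] v=[0.0000]
Step 1: x=[11.6828] v=[-0.1145]
Step 2: x=[11.6486] v=[-0.2283]
Step 3: x=[11.5975] v=[-0.3407]
Step 4: x=[11.5298] v=[-0.4511]
Step 5: x=[11.4460] v=[-0.5587]
Step 6: x=[11.3466] v=[-0.6629]
Step 7: x=[11.2322] v=[-0.7630]
Step 8: x=[11.1034] v=[-0.8584]
Step 9: x=[10.9611] v=[-0.9485]
Step 10: x=[10.8062] v=[-1.0328]
Step 11: x=[10.6396] v=[-1.1108]
Step 12: x=[10.4623] v=[-1.1820]
Step 13: x=[10.2754] v=[-1.2459]
Step 14: x=[10.0801] v=[-1.3022]
Step 15: x=[9.8775] v=[-1.3505]
Step 16: x=[9.6689] v=[-1.3905]
Step 17: x=[9.4556] v=[-1.4220]
Step 18: x=[9.2389] v=[-1.4447]
Step 19: x=[9.0201] v=[-1.4586]
Step 20: x=[8.8006] v=[-1.4635]
Step 21: x=[8.5817] v=[-1.4594]
Step 22: x=[8.3647] v=[-1.4464]
Step 23: x=[8.1510] v=[-1.4245]
Step 24: x=[7.9419] v=[-1.3939]
Step 25: x=[7.7387] v=[-1.3547]
Step 26: x=[7.5426] v=[-1.3072]
Step 27: x=[7.3548] v=[-1.2517]
Step 28: x=[7.1765] v=[-1.1885]
Step 29: x=[7.0088] v=[-1.1180]
Step 30: x=[6.8527] v=[-1.0406]
Step 31: x=[6.7092] v=[-0.9568]
Step 32: x=[6.5791] v=[-0.8672]
Step 33: x=[6.4633] v=[-0.7723]
Step 34: x=[6.3624] v=[-0.6726]
Step 35: x=[6.2771] v=[-0.5688]
Step 36: x=[6.2079] v=[-0.4615]
Step 37: x=[6.1552] v=[-0.3514]
Step 38: x=[6.1193] v=[-0.2391]
Step 39: x=[6.1005] v=[-0.1253]
Step 40: x=[6.0989] v=[-0.0108]
Step 41: x=[6.1145] v=[0.1038]
First v>=0 after going negative at step 41, time=6.1500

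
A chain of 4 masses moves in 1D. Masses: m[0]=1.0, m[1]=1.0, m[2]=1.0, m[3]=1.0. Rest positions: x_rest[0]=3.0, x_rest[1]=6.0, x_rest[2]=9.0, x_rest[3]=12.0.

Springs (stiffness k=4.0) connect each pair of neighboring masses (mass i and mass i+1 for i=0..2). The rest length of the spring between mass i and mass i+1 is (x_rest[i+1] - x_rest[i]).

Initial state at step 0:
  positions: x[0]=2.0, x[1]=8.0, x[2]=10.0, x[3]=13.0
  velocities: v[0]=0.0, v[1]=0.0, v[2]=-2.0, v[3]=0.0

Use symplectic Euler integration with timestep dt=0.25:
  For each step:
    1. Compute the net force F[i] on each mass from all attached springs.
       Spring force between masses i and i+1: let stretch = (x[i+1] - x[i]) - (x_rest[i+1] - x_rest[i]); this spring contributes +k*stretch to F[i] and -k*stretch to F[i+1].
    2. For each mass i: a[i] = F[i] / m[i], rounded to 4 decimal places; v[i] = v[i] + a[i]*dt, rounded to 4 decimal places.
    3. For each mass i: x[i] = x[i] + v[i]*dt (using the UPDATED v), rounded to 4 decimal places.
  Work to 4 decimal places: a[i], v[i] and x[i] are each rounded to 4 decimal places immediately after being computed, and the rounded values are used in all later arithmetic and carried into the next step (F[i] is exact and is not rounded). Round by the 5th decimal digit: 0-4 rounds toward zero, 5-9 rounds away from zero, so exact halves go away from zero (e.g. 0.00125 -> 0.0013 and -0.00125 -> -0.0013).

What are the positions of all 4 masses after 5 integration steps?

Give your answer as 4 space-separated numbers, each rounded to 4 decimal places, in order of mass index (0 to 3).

Step 0: x=[2.0000 8.0000 10.0000 13.0000] v=[0.0000 0.0000 -2.0000 0.0000]
Step 1: x=[2.7500 7.0000 9.7500 13.0000] v=[3.0000 -4.0000 -1.0000 0.0000]
Step 2: x=[3.8125 5.6250 9.6250 12.9375] v=[4.2500 -5.5000 -0.5000 -0.2500]
Step 3: x=[4.5781 4.7969 9.3281 12.7969] v=[3.0625 -3.3125 -1.1875 -0.5625]
Step 4: x=[4.6484 5.0469 8.7656 12.5391] v=[0.2813 0.9999 -2.2499 -1.0313]
Step 5: x=[4.0684 6.1269 8.2168 12.0879] v=[-2.3202 4.3201 -2.1951 -1.8048]

Answer: 4.0684 6.1269 8.2168 12.0879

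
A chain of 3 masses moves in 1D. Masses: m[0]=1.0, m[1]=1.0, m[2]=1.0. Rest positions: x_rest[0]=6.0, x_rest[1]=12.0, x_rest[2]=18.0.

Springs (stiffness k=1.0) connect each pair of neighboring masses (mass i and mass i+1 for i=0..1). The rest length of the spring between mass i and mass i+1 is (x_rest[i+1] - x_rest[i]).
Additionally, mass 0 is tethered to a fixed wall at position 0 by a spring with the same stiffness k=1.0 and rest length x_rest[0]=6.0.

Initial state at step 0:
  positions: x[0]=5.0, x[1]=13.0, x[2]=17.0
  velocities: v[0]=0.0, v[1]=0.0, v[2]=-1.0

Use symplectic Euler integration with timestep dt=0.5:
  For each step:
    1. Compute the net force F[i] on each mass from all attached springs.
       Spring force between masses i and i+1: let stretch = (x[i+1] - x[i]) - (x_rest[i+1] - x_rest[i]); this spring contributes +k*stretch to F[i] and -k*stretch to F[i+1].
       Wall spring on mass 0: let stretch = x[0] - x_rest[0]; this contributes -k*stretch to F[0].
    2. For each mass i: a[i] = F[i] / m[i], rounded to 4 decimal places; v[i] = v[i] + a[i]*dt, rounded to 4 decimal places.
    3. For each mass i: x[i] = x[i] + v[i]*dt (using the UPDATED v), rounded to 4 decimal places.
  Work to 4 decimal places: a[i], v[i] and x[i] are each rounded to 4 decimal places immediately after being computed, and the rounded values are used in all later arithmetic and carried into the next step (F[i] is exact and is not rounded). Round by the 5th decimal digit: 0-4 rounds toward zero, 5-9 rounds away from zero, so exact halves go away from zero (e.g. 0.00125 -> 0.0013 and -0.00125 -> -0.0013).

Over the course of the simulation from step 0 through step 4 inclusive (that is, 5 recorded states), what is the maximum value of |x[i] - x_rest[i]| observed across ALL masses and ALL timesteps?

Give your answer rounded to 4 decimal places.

Step 0: x=[5.0000 13.0000 17.0000] v=[0.0000 0.0000 -1.0000]
Step 1: x=[5.7500 12.0000 17.0000] v=[1.5000 -2.0000 0.0000]
Step 2: x=[6.6250 10.6875 17.2500] v=[1.7500 -2.6250 0.5000]
Step 3: x=[6.8594 10.0000 17.3594] v=[0.4688 -1.3750 0.2188]
Step 4: x=[6.1641 10.3672 17.1290] v=[-1.3906 0.7344 -0.4609]
Max displacement = 2.0000

Answer: 2.0000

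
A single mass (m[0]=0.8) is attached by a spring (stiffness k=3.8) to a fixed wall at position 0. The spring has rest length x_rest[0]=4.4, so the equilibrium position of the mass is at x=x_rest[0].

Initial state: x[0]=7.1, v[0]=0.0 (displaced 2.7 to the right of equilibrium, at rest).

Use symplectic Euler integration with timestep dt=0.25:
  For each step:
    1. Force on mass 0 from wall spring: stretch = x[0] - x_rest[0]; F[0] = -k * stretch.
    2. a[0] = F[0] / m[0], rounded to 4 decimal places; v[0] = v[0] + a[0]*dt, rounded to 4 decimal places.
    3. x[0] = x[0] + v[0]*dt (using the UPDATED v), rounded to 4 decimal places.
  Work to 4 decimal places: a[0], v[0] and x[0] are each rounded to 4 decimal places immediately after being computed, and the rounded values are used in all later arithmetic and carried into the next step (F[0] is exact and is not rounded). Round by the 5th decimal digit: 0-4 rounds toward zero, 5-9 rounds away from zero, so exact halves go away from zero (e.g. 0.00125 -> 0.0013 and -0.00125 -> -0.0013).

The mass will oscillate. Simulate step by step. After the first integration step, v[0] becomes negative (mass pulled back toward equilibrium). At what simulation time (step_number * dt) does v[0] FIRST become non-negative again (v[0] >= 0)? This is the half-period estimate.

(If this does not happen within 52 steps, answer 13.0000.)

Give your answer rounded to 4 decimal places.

Answer: 1.5000

Derivation:
Step 0: x=[7.1000] v=[0.0000]
Step 1: x=[6.2984] v=[-3.2063]
Step 2: x=[4.9332] v=[-5.4607]
Step 3: x=[3.4097] v=[-6.0939]
Step 4: x=[2.1802] v=[-4.9179]
Step 5: x=[1.6097] v=[-2.2819]
Step 6: x=[1.8676] v=[1.0316]
First v>=0 after going negative at step 6, time=1.5000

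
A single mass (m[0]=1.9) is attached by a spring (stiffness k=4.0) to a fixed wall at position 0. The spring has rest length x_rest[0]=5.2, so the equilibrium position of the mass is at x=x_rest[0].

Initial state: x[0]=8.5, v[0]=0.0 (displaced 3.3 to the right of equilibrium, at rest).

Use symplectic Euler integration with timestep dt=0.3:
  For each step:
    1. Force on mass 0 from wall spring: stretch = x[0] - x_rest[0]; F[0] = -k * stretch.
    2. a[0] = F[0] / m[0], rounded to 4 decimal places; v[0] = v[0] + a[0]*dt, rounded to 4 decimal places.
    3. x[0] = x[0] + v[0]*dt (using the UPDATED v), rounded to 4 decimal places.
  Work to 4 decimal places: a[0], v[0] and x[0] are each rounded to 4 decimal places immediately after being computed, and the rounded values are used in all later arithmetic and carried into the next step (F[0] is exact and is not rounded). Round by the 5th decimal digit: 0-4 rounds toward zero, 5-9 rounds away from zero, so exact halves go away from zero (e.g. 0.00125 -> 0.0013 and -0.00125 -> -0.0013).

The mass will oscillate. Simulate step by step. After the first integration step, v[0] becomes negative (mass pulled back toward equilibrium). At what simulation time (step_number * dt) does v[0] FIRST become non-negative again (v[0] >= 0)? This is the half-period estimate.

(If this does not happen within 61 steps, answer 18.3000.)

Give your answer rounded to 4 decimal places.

Step 0: x=[8.5000] v=[0.0000]
Step 1: x=[7.8747] v=[-2.0842]
Step 2: x=[6.7427] v=[-3.7735]
Step 3: x=[5.3184] v=[-4.7478]
Step 4: x=[3.8716] v=[-4.8226]
Step 5: x=[2.6765] v=[-3.9836]
Step 6: x=[1.9596] v=[-2.3898]
Step 7: x=[1.8566] v=[-0.3432]
Step 8: x=[2.3871] v=[1.7684]
First v>=0 after going negative at step 8, time=2.4000

Answer: 2.4000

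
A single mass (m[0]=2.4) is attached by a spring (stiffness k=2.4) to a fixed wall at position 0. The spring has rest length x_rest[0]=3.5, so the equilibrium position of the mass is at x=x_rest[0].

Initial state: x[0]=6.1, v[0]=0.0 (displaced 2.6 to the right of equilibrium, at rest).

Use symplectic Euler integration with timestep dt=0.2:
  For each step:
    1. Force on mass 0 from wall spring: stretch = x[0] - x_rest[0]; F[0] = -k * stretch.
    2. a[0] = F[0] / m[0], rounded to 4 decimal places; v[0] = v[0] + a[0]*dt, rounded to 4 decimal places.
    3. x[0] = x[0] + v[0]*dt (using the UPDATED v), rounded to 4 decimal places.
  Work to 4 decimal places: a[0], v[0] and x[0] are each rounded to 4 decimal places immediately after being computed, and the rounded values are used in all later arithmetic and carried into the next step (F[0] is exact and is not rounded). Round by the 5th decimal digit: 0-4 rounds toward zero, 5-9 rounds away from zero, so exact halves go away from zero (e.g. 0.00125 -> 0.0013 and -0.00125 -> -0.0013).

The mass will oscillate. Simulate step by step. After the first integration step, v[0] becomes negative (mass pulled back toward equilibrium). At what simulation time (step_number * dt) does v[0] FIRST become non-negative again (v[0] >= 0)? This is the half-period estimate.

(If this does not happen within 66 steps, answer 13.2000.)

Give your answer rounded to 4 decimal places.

Answer: 3.2000

Derivation:
Step 0: x=[6.1000] v=[0.0000]
Step 1: x=[5.9960] v=[-0.5200]
Step 2: x=[5.7922] v=[-1.0192]
Step 3: x=[5.4967] v=[-1.4776]
Step 4: x=[5.1213] v=[-1.8769]
Step 5: x=[4.6811] v=[-2.2012]
Step 6: x=[4.1936] v=[-2.4374]
Step 7: x=[3.6784] v=[-2.5761]
Step 8: x=[3.1560] v=[-2.6118]
Step 9: x=[2.6474] v=[-2.5430]
Step 10: x=[2.1729] v=[-2.3725]
Step 11: x=[1.7515] v=[-2.1071]
Step 12: x=[1.4000] v=[-1.7574]
Step 13: x=[1.1325] v=[-1.3374]
Step 14: x=[0.9597] v=[-0.8639]
Step 15: x=[0.8885] v=[-0.3558]
Step 16: x=[0.9218] v=[0.1665]
First v>=0 after going negative at step 16, time=3.2000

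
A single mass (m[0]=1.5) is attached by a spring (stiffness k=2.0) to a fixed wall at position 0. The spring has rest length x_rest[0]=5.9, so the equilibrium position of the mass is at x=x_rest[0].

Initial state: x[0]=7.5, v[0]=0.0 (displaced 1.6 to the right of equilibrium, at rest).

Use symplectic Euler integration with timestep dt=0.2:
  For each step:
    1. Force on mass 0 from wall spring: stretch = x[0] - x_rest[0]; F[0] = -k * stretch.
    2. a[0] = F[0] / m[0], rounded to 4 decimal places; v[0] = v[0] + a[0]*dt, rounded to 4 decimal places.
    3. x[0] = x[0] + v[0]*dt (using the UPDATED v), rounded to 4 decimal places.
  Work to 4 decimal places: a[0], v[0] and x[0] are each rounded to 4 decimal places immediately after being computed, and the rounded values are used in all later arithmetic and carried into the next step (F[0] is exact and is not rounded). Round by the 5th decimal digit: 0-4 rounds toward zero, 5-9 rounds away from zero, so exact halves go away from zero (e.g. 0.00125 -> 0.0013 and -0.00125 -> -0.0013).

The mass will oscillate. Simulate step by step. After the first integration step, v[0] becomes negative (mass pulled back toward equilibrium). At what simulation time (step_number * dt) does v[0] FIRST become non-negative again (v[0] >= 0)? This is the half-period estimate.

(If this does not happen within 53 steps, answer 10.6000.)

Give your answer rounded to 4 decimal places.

Step 0: x=[7.5000] v=[0.0000]
Step 1: x=[7.4147] v=[-0.4267]
Step 2: x=[7.2486] v=[-0.8306]
Step 3: x=[7.0106] v=[-1.1902]
Step 4: x=[6.7133] v=[-1.4864]
Step 5: x=[6.3726] v=[-1.7033]
Step 6: x=[6.0067] v=[-1.8293]
Step 7: x=[5.6351] v=[-1.8578]
Step 8: x=[5.2777] v=[-1.7872]
Step 9: x=[4.9534] v=[-1.6213]
Step 10: x=[4.6796] v=[-1.3689]
Step 11: x=[4.4709] v=[-1.0435]
Step 12: x=[4.3384] v=[-0.6624]
Step 13: x=[4.2892] v=[-0.2460]
Step 14: x=[4.3259] v=[0.1835]
First v>=0 after going negative at step 14, time=2.8000

Answer: 2.8000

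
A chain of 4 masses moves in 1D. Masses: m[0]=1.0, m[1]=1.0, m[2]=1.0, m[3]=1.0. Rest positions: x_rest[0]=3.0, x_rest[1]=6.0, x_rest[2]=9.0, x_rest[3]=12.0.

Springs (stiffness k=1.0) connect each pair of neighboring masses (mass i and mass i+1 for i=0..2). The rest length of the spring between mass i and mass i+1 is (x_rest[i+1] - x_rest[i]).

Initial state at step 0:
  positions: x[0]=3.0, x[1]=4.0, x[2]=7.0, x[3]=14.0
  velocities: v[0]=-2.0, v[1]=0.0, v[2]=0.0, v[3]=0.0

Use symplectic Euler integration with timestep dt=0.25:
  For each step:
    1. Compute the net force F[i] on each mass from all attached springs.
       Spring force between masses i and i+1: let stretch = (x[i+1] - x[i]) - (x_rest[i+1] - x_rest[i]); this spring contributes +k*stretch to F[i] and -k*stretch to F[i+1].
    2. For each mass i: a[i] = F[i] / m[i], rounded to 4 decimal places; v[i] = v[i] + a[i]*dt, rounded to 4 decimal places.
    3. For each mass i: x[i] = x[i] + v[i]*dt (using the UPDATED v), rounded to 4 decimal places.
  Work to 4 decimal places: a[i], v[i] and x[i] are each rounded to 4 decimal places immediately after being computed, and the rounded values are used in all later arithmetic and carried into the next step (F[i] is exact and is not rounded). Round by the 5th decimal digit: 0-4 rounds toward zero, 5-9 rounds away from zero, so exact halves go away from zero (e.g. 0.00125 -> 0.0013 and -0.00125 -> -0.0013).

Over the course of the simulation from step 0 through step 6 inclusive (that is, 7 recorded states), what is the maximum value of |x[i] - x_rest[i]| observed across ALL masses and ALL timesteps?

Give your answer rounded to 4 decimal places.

Step 0: x=[3.0000 4.0000 7.0000 14.0000] v=[-2.0000 0.0000 0.0000 0.0000]
Step 1: x=[2.3750 4.1250 7.2500 13.7500] v=[-2.5000 0.5000 1.0000 -1.0000]
Step 2: x=[1.6719 4.3360 7.7110 13.2813] v=[-2.8125 0.8438 1.8438 -1.8750]
Step 3: x=[0.9478 4.5914 8.3092 12.6519] v=[-2.8965 1.0215 2.3926 -2.5176]
Step 4: x=[0.2639 4.8514 8.9464 11.9386] v=[-2.7356 1.0401 2.5488 -2.8533]
Step 5: x=[-0.3208 5.0807 9.5147 11.2258] v=[-2.3387 0.9170 2.2731 -2.8514]
Step 6: x=[-0.7554 5.2495 9.9128 10.5935] v=[-1.7383 0.6751 1.5924 -2.5292]
Max displacement = 3.7554

Answer: 3.7554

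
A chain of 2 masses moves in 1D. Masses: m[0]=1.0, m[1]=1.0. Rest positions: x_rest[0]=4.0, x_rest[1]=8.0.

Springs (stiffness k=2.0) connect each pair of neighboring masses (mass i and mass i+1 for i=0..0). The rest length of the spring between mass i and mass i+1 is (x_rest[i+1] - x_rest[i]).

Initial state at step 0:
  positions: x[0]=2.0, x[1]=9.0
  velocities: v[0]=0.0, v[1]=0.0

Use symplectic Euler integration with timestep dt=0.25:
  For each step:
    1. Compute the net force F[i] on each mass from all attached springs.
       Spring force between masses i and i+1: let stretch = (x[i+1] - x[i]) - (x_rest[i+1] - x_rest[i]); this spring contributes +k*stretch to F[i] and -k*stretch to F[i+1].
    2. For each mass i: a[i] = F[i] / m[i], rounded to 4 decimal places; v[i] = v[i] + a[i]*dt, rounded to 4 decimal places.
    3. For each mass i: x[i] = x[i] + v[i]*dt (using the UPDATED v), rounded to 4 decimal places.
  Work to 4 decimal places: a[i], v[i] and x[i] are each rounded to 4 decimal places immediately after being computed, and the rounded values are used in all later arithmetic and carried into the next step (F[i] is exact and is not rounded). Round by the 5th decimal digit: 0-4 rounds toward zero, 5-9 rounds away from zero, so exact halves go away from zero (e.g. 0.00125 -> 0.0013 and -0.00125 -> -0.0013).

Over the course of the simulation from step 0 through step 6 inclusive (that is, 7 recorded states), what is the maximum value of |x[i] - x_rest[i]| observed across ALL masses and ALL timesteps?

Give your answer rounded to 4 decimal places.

Answer: 2.0333

Derivation:
Step 0: x=[2.0000 9.0000] v=[0.0000 0.0000]
Step 1: x=[2.3750 8.6250] v=[1.5000 -1.5000]
Step 2: x=[3.0313 7.9688] v=[2.6250 -2.6250]
Step 3: x=[3.8048 7.1954] v=[3.0938 -3.0938]
Step 4: x=[4.5021 6.4981] v=[2.7891 -2.7891]
Step 5: x=[4.9489 6.0513] v=[1.7871 -1.7871]
Step 6: x=[5.0335 5.9667] v=[0.3383 -0.3383]
Max displacement = 2.0333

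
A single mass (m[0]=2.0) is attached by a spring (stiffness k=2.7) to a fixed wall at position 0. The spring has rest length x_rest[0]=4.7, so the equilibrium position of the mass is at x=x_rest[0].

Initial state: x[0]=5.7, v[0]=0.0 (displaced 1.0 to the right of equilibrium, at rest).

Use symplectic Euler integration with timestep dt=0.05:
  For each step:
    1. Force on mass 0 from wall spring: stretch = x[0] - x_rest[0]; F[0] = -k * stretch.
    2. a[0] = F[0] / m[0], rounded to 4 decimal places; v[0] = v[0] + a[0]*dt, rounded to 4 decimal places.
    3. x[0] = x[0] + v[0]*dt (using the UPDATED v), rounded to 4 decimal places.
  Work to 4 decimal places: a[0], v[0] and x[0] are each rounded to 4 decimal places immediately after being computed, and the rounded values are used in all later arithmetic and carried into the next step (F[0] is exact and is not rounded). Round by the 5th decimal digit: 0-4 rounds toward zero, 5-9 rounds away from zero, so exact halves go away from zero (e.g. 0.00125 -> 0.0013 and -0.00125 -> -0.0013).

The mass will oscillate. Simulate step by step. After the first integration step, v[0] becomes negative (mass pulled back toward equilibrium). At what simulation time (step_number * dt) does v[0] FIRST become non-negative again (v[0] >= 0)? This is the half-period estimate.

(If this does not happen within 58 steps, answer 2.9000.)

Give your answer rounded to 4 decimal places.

Answer: 2.7500

Derivation:
Step 0: x=[5.7000] v=[0.0000]
Step 1: x=[5.6966] v=[-0.0675]
Step 2: x=[5.6899] v=[-0.1348]
Step 3: x=[5.6798] v=[-0.2016]
Step 4: x=[5.6664] v=[-0.2677]
Step 5: x=[5.6498] v=[-0.3329]
Step 6: x=[5.6300] v=[-0.3970]
Step 7: x=[5.6070] v=[-0.4598]
Step 8: x=[5.5810] v=[-0.5210]
Step 9: x=[5.5520] v=[-0.5805]
Step 10: x=[5.5201] v=[-0.6380]
Step 11: x=[5.4854] v=[-0.6934]
Step 12: x=[5.4481] v=[-0.7464]
Step 13: x=[5.4083] v=[-0.7969]
Step 14: x=[5.3661] v=[-0.8447]
Step 15: x=[5.3216] v=[-0.8897]
Step 16: x=[5.2750] v=[-0.9317]
Step 17: x=[5.2265] v=[-0.9705]
Step 18: x=[5.1762] v=[-1.0060]
Step 19: x=[5.1243] v=[-1.0381]
Step 20: x=[5.0710] v=[-1.0667]
Step 21: x=[5.0164] v=[-1.0917]
Step 22: x=[4.9607] v=[-1.1131]
Step 23: x=[4.9042] v=[-1.1307]
Step 24: x=[4.8470] v=[-1.1445]
Step 25: x=[4.7893] v=[-1.1544]
Step 26: x=[4.7313] v=[-1.1604]
Step 27: x=[4.6732] v=[-1.1625]
Step 28: x=[4.6152] v=[-1.1607]
Step 29: x=[4.5575] v=[-1.1550]
Step 30: x=[4.5002] v=[-1.1454]
Step 31: x=[4.4436] v=[-1.1319]
Step 32: x=[4.3879] v=[-1.1146]
Step 33: x=[4.3332] v=[-1.0935]
Step 34: x=[4.2798] v=[-1.0687]
Step 35: x=[4.2278] v=[-1.0403]
Step 36: x=[4.1774] v=[-1.0084]
Step 37: x=[4.1287] v=[-0.9731]
Step 38: x=[4.0820] v=[-0.9345]
Step 39: x=[4.0374] v=[-0.8928]
Step 40: x=[3.9950] v=[-0.8481]
Step 41: x=[3.9550] v=[-0.8005]
Step 42: x=[3.9175] v=[-0.7502]
Step 43: x=[3.8826] v=[-0.6974]
Step 44: x=[3.8505] v=[-0.6422]
Step 45: x=[3.8213] v=[-0.5849]
Step 46: x=[3.7950] v=[-0.5256]
Step 47: x=[3.7718] v=[-0.4645]
Step 48: x=[3.7517] v=[-0.4018]
Step 49: x=[3.7348] v=[-0.3378]
Step 50: x=[3.7212] v=[-0.2727]
Step 51: x=[3.7109] v=[-0.2066]
Step 52: x=[3.7039] v=[-0.1398]
Step 53: x=[3.7003] v=[-0.0726]
Step 54: x=[3.7000] v=[-0.0051]
Step 55: x=[3.7031] v=[0.0624]
First v>=0 after going negative at step 55, time=2.7500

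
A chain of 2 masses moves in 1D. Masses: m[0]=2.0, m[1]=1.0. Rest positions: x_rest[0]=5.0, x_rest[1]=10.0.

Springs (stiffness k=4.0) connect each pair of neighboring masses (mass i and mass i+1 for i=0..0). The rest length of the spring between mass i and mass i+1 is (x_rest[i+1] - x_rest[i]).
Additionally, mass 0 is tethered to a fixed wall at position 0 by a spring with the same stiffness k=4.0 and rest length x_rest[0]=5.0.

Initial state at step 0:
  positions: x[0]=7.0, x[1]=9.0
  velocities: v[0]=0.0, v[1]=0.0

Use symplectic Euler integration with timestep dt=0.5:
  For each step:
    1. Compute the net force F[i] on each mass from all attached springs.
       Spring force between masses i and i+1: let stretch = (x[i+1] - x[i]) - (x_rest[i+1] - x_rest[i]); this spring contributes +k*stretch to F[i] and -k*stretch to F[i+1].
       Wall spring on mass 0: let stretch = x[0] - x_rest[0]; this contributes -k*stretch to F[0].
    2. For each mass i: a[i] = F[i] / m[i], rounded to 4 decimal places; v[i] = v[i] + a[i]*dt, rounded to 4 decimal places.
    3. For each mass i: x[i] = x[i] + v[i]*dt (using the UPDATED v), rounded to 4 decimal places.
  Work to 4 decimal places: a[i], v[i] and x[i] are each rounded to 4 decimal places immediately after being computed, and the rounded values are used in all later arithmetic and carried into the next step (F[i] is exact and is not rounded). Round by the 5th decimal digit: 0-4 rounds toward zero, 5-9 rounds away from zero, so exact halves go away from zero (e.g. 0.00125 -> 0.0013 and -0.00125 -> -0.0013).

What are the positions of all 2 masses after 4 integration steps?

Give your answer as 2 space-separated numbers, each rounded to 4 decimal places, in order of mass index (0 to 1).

Step 0: x=[7.0000 9.0000] v=[0.0000 0.0000]
Step 1: x=[4.5000 12.0000] v=[-5.0000 6.0000]
Step 2: x=[3.5000 12.5000] v=[-2.0000 1.0000]
Step 3: x=[5.2500 9.0000] v=[3.5000 -7.0000]
Step 4: x=[6.2500 6.7500] v=[2.0000 -4.5000]

Answer: 6.2500 6.7500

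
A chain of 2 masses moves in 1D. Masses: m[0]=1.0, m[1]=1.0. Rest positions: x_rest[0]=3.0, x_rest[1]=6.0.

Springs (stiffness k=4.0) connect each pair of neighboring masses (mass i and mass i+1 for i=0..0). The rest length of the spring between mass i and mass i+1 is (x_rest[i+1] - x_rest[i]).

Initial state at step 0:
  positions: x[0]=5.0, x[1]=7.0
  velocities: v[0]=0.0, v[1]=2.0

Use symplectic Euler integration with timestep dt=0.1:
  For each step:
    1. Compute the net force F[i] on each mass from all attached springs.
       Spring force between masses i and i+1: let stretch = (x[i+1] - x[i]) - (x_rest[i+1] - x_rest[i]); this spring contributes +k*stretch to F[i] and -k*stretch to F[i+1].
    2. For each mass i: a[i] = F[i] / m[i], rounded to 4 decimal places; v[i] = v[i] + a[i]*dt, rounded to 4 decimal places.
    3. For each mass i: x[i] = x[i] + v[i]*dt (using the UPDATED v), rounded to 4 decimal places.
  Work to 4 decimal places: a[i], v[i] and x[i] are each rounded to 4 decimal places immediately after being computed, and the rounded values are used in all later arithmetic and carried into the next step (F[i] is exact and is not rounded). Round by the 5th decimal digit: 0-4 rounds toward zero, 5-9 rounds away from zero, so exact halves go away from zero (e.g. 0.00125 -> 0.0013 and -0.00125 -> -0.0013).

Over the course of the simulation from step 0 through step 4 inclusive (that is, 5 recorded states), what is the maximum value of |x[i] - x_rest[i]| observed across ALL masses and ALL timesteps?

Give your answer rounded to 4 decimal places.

Answer: 2.0776

Derivation:
Step 0: x=[5.0000 7.0000] v=[0.0000 2.0000]
Step 1: x=[4.9600 7.2400] v=[-0.4000 2.4000]
Step 2: x=[4.8912 7.5088] v=[-0.6880 2.6880]
Step 3: x=[4.8071 7.7929] v=[-0.8410 2.8410]
Step 4: x=[4.7224 8.0776] v=[-0.8467 2.8467]
Max displacement = 2.0776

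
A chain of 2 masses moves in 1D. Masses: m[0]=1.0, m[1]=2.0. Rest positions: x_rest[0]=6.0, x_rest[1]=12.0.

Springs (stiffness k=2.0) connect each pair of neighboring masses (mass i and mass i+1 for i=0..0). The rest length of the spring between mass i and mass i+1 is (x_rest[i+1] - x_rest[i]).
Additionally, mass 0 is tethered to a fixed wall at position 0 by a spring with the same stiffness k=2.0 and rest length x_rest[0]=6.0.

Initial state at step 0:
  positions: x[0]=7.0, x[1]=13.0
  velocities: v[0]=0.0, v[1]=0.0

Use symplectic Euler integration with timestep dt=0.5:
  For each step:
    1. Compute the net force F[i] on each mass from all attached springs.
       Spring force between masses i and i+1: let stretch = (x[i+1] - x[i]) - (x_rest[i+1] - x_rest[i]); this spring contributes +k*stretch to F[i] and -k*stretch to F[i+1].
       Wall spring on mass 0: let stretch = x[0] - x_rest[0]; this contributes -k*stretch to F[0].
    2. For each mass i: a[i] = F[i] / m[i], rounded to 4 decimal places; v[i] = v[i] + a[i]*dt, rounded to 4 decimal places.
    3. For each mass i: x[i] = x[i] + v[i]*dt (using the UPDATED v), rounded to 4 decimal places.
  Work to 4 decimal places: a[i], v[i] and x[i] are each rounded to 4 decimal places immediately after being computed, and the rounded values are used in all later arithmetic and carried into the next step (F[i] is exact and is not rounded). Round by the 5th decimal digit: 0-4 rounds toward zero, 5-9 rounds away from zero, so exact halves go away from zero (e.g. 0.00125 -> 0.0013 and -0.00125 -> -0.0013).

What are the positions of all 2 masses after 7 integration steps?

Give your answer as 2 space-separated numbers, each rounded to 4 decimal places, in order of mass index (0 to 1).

Step 0: x=[7.0000 13.0000] v=[0.0000 0.0000]
Step 1: x=[6.5000 13.0000] v=[-1.0000 0.0000]
Step 2: x=[6.0000 12.8750] v=[-1.0000 -0.2500]
Step 3: x=[5.9375 12.5313] v=[-0.1250 -0.6875]
Step 4: x=[6.2032 12.0391] v=[0.5313 -0.9844]
Step 5: x=[6.2852 11.5879] v=[0.1640 -0.9024]
Step 6: x=[5.8760 11.3110] v=[-0.8185 -0.5538]
Step 7: x=[5.2463 11.1754] v=[-1.2595 -0.2713]

Answer: 5.2463 11.1754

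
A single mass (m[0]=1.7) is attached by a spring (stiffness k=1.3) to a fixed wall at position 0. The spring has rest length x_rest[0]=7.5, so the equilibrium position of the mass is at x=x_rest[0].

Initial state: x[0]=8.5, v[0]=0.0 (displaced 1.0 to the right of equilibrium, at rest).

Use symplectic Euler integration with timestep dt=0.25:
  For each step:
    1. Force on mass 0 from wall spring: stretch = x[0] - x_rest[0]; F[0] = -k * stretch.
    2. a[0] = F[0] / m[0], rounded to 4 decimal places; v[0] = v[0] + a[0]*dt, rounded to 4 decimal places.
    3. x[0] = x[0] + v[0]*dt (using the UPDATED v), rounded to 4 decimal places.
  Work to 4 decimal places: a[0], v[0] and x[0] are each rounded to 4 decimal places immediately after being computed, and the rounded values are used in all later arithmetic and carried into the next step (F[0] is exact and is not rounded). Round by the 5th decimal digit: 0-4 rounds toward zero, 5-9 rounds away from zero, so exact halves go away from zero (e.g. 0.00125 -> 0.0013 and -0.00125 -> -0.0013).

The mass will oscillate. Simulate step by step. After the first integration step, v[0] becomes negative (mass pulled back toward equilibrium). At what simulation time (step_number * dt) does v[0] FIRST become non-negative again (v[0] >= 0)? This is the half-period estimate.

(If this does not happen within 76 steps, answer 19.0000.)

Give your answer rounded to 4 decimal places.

Answer: 3.7500

Derivation:
Step 0: x=[8.5000] v=[0.0000]
Step 1: x=[8.4522] v=[-0.1912]
Step 2: x=[8.3589] v=[-0.3733]
Step 3: x=[8.2245] v=[-0.5375]
Step 4: x=[8.0555] v=[-0.6760]
Step 5: x=[7.8600] v=[-0.7822]
Step 6: x=[7.6473] v=[-0.8510]
Step 7: x=[7.4275] v=[-0.8792]
Step 8: x=[7.2112] v=[-0.8654]
Step 9: x=[7.0087] v=[-0.8102]
Step 10: x=[6.8296] v=[-0.7163]
Step 11: x=[6.6826] v=[-0.5881]
Step 12: x=[6.5747] v=[-0.4318]
Step 13: x=[6.5110] v=[-0.2549]
Step 14: x=[6.4946] v=[-0.0658]
Step 15: x=[6.5262] v=[0.1264]
First v>=0 after going negative at step 15, time=3.7500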